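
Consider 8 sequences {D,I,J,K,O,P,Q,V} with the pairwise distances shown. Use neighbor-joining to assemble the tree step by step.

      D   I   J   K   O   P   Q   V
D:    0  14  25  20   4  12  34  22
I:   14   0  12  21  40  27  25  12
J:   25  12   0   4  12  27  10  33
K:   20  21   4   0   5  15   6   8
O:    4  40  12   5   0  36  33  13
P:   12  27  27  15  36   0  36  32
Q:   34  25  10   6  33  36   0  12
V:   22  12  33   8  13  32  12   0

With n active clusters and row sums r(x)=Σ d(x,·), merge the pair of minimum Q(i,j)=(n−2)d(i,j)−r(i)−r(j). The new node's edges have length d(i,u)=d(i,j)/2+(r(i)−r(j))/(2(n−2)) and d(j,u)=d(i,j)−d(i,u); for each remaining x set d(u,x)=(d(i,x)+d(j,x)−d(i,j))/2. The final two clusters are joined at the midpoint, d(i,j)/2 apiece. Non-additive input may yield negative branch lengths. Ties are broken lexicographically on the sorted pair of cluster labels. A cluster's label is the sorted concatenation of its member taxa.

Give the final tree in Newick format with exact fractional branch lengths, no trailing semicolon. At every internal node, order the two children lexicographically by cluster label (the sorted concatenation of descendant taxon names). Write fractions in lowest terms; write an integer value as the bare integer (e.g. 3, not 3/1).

((((((D:1,O:3):237/32,P:467/32):57/16,(I:139/20,V:101/20):69/16):63/16,K:-11/4):11/4,J:7/2):13/4,Q:13/4)

1. join D+O (d=4, Q=-250) ⇒ DO; edges |D|=1, |O|=3
  updated: d(DO,I)=25, d(DO,J)=33/2, d(DO,K)=21/2, d(DO,P)=22, d(DO,Q)=63/2, d(DO,V)=31/2
2. join I+V (d=12, Q=-349/2) ⇒ IV; edges |I|=139/20, |V|=101/20
  updated: d(DO,IV)=57/4, d(IV,J)=33/2, d(IV,K)=17/2, d(IV,P)=47/2, d(IV,Q)=25/2
3. join DO+P (d=22, Q=-521/4) ⇒ DOP; edges |DO|=237/32, |P|=467/32
  updated: d(DOP,IV)=63/8, d(DOP,J)=43/4, d(DOP,K)=7/4, d(DOP,Q)=91/4
4. join DOP+IV (d=63/8, Q=-519/8) ⇒ DIOPV; edges |DOP|=57/16, |IV|=69/16
  updated: d(DIOPV,J)=155/16, d(DIOPV,K)=19/16, d(DIOPV,Q)=219/16
5. join DIOPV+K (d=19/16, Q=-267/8) ⇒ DIKOPV; edges |DIOPV|=63/16, |K|=-11/4
  updated: d(DIKOPV,J)=25/4, d(DIKOPV,Q)=37/4
6. join DIKOPV+J (d=25/4, Q=-51/2) ⇒ DIJKOPV; edges |DIKOPV|=11/4, |J|=7/2
  updated: d(DIJKOPV,Q)=13/2
7. join DIJKOPV+Q (d=13/2) ⇒ DIJKOPQV; edges |DIJKOPV|=13/4, |Q|=13/4
final tree: ((((((D:1,O:3):237/32,P:467/32):57/16,(I:139/20,V:101/20):69/16):63/16,K:-11/4):11/4,J:7/2):13/4,Q:13/4)
total length: 957/16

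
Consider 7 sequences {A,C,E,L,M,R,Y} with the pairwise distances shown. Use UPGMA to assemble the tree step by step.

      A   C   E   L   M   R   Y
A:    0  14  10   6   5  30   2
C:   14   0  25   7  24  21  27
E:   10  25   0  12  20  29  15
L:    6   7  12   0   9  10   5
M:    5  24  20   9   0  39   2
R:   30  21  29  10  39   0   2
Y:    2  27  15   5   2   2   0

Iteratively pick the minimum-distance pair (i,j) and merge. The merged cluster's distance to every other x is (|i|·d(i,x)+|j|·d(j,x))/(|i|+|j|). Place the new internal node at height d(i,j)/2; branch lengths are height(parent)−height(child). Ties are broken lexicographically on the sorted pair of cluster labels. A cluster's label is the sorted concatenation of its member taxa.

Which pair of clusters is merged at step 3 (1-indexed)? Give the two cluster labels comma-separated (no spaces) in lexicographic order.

1. join A+Y (d=2) ⇒ AY; edges |A|=1, |Y|=1
  updated: d(AY,C)=41/2, d(AY,E)=25/2, d(AY,L)=11/2, d(AY,M)=7/2, d(AY,R)=16
2. join AY+M (d=7/2) ⇒ AMY; edges |AY|=3/4, |M|=7/4
  updated: d(AMY,C)=65/3, d(AMY,E)=15, d(AMY,L)=20/3, d(AMY,R)=71/3
3. join AMY+L (d=20/3) ⇒ ALMY; edges |AMY|=19/12, |L|=10/3
  updated: d(ALMY,C)=18, d(ALMY,E)=57/4, d(ALMY,R)=81/4
4. join ALMY+E (d=57/4) ⇒ AELMY; edges |ALMY|=91/24, |E|=57/8
  updated: d(AELMY,C)=97/5, d(AELMY,R)=22
5. join AELMY+C (d=97/5) ⇒ ACELMY; edges |AELMY|=103/40, |C|=97/10
  updated: d(ACELMY,R)=131/6
6. join ACELMY+R (d=131/6) ⇒ ACELMRY; edges |ACELMY|=73/60, |R|=131/12
final tree: ((((((A:1,Y:1):3/4,M:7/4):19/12,L:10/3):91/24,E:57/8):103/40,C:97/10):73/60,R:131/12)
total length: 5369/120

AMY,L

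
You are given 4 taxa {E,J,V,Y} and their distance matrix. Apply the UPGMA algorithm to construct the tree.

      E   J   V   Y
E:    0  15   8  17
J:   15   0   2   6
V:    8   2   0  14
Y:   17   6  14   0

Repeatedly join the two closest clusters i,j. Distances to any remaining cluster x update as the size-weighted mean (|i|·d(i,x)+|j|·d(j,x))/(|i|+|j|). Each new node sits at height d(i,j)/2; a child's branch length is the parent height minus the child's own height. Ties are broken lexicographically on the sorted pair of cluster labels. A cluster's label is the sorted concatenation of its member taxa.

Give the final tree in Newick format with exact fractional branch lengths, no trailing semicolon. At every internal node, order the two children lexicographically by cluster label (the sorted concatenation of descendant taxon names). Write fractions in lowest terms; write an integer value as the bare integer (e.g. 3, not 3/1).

(E:20/3,((J:1,V:1):4,Y:5):5/3)

iteration 1: select J,V (d=2); attach at lengths (1, 1); label the merged cluster JV
  updated: d(E,JV)=23/2, d(JV,Y)=10
iteration 2: select JV,Y (d=10); attach at lengths (4, 5); label the merged cluster JVY
  updated: d(E,JVY)=40/3
iteration 3: select E,JVY (d=40/3); attach at lengths (20/3, 5/3); label the merged cluster EJVY
final tree: (E:20/3,((J:1,V:1):4,Y:5):5/3)
total length: 58/3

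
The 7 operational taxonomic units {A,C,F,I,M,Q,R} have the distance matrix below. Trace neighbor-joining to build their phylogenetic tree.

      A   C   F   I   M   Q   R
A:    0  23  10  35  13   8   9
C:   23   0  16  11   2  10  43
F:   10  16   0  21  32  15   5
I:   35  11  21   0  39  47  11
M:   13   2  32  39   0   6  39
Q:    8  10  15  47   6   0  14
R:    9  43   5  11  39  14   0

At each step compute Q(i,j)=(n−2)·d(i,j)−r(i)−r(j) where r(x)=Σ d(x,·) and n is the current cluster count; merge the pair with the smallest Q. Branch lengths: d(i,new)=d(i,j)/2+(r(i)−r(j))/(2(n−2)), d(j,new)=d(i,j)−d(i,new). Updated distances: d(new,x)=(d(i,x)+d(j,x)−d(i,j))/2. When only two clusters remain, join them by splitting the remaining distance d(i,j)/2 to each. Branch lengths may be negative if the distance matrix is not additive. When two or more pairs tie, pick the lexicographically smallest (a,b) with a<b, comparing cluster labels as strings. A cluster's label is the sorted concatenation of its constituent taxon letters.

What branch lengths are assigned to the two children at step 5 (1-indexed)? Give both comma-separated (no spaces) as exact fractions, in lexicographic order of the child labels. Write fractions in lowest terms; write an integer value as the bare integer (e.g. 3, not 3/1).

step 1: merge (I,R) at d=11, Q=-230; branch lengths I→49/5, R→6/5; new cluster IR
  updated: d(A,IR)=33/2, d(C,IR)=43/2, d(F,IR)=15/2, d(IR,M)=67/2, d(IR,Q)=25
step 2: merge (F,IR) at d=15/2, Q=-309/2; branch lengths F→13/16, IR→107/16; new cluster FIR
  updated: d(A,FIR)=19/2, d(C,FIR)=15, d(FIR,M)=29, d(FIR,Q)=65/4
step 3: merge (A,FIR) at d=19/2, Q=-379/4; branch lengths A→49/24, FIR→179/24; new cluster AFIR
  updated: d(AFIR,C)=57/4, d(AFIR,M)=65/4, d(AFIR,Q)=59/8
step 4: merge (AFIR,Q) at d=59/8, Q=-93/2; branch lengths AFIR→117/16, Q→1/16; new cluster AFIQR
  updated: d(AFIQR,C)=135/16, d(AFIQR,M)=119/16
step 5: merge (AFIQR,C) at d=135/16, Q=-143/8; branch lengths AFIQR→111/16, C→3/2; new cluster ACFIQR
  updated: d(ACFIQR,M)=1/2
step 6: merge (ACFIQR,M) at d=1/2; branch lengths ACFIQR→1/4, M→1/4; new cluster ACFIMQR
final tree: ((((A:49/24,(F:13/16,(I:49/5,R:6/5):107/16):179/24):117/16,Q:1/16):111/16,C:3/2):1/4,M:1/4)
total length: 709/16

111/16,3/2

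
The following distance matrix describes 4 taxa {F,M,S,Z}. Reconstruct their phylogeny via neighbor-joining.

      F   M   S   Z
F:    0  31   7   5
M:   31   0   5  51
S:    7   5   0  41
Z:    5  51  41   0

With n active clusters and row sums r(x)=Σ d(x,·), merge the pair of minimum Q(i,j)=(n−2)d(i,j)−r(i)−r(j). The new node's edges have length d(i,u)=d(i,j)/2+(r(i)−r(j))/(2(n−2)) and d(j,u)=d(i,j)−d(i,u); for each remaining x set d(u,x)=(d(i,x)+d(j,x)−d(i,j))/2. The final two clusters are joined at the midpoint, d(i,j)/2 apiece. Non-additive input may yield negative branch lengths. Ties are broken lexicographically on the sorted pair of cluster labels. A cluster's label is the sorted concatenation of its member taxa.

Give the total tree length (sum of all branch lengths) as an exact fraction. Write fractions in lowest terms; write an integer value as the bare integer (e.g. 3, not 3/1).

iteration 1: select F,Z (d=5, Q=-130); attach at lengths (-11, 16); label the merged cluster FZ
  updated: d(FZ,M)=77/2, d(FZ,S)=43/2
iteration 2: select FZ,M (d=77/2, Q=-65); attach at lengths (55/2, 11); label the merged cluster FMZ
  updated: d(FMZ,S)=-6
iteration 3: select FMZ,S (d=-6); attach at lengths (-3, -3); label the merged cluster FMSZ
final tree: (((F:-11,Z:16):55/2,M:11):-3,S:-3)
total length: 75/2

75/2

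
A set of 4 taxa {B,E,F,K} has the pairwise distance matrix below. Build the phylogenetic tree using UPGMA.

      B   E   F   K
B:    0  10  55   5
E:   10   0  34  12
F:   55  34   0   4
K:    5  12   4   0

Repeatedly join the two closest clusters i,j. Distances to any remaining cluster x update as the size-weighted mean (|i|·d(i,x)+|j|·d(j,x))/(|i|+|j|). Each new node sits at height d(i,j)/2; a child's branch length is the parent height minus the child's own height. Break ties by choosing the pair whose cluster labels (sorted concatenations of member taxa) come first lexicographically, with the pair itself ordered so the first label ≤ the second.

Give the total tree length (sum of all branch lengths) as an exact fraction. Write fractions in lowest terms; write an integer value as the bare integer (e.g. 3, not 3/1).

67/2

step 1: merge (F,K) at d=4; branch lengths F→2, K→2; new cluster FK
  updated: d(B,FK)=30, d(E,FK)=23
step 2: merge (B,E) at d=10; branch lengths B→5, E→5; new cluster BE
  updated: d(BE,FK)=53/2
step 3: merge (BE,FK) at d=53/2; branch lengths BE→33/4, FK→45/4; new cluster BEFK
final tree: ((B:5,E:5):33/4,(F:2,K:2):45/4)
total length: 67/2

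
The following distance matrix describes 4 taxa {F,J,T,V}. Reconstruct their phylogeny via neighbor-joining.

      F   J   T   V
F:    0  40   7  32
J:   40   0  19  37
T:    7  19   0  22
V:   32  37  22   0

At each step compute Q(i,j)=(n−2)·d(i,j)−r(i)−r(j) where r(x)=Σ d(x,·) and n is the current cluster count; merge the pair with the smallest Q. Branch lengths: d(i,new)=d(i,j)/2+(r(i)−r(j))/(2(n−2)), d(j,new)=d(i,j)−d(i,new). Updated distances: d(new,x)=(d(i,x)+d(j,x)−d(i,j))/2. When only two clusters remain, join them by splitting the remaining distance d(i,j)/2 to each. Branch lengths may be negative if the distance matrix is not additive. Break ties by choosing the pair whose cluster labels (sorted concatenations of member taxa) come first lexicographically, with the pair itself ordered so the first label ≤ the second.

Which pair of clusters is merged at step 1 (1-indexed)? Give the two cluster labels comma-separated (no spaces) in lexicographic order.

F,T

step 1: merge (F,T) at d=7, Q=-113; branch lengths F→45/4, T→-17/4; new cluster FT
  updated: d(FT,J)=26, d(FT,V)=47/2
step 2: merge (FT,J) at d=26, Q=-173/2; branch lengths FT→25/4, J→79/4; new cluster FJT
  updated: d(FJT,V)=69/4
step 3: merge (FJT,V) at d=69/4; branch lengths FJT→69/8, V→69/8; new cluster FJTV
final tree: (((F:45/4,T:-17/4):25/4,J:79/4):69/8,V:69/8)
total length: 201/4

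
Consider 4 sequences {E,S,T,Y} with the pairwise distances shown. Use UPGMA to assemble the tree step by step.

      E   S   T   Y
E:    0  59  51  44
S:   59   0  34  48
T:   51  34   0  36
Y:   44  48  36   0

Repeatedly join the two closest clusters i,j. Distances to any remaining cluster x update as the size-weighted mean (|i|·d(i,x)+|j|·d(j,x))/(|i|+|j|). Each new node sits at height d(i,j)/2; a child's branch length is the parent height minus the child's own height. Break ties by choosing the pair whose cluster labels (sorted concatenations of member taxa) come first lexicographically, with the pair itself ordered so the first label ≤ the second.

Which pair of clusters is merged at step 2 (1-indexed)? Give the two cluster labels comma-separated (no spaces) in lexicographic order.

1. join S+T (d=34) ⇒ ST; edges |S|=17, |T|=17
  updated: d(E,ST)=55, d(ST,Y)=42
2. join ST+Y (d=42) ⇒ STY; edges |ST|=4, |Y|=21
  updated: d(E,STY)=154/3
3. join E+STY (d=154/3) ⇒ ESTY; edges |E|=77/3, |STY|=14/3
final tree: (E:77/3,((S:17,T:17):4,Y:21):14/3)
total length: 268/3

ST,Y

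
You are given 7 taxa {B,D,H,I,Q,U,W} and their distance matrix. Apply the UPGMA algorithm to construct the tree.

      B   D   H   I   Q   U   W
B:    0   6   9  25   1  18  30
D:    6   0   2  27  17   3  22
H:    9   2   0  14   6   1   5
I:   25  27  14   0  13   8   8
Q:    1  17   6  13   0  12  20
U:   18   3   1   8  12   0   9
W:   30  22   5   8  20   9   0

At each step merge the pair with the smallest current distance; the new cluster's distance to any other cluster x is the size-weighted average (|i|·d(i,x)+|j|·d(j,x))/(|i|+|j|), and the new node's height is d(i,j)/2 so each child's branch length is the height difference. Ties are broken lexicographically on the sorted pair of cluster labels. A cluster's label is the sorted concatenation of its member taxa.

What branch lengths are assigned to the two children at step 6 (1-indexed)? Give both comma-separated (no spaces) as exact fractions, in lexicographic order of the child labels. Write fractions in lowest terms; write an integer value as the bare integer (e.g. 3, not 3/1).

179/60,93/20

1. join B+Q (d=1) ⇒ BQ; edges |B|=1/2, |Q|=1/2
  updated: d(BQ,D)=23/2, d(BQ,H)=15/2, d(BQ,I)=19, d(BQ,U)=15, d(BQ,W)=25
2. join H+U (d=1) ⇒ HU; edges |H|=1/2, |U|=1/2
  updated: d(BQ,HU)=45/4, d(D,HU)=5/2, d(HU,I)=11, d(HU,W)=7
3. join D+HU (d=5/2) ⇒ DHU; edges |D|=5/4, |HU|=3/4
  updated: d(BQ,DHU)=34/3, d(DHU,I)=49/3, d(DHU,W)=12
4. join I+W (d=8) ⇒ IW; edges |I|=4, |W|=4
  updated: d(BQ,IW)=22, d(DHU,IW)=85/6
5. join BQ+DHU (d=34/3) ⇒ BDHQU; edges |BQ|=31/6, |DHU|=53/12
  updated: d(BDHQU,IW)=173/10
6. join BDHQU+IW (d=173/10) ⇒ BDHIQUW; edges |BDHQU|=179/60, |IW|=93/20
final tree: (((B:1/2,Q:1/2):31/6,(D:5/4,(H:1/2,U:1/2):3/4):53/12):179/60,(I:4,W:4):93/20)
total length: 1753/60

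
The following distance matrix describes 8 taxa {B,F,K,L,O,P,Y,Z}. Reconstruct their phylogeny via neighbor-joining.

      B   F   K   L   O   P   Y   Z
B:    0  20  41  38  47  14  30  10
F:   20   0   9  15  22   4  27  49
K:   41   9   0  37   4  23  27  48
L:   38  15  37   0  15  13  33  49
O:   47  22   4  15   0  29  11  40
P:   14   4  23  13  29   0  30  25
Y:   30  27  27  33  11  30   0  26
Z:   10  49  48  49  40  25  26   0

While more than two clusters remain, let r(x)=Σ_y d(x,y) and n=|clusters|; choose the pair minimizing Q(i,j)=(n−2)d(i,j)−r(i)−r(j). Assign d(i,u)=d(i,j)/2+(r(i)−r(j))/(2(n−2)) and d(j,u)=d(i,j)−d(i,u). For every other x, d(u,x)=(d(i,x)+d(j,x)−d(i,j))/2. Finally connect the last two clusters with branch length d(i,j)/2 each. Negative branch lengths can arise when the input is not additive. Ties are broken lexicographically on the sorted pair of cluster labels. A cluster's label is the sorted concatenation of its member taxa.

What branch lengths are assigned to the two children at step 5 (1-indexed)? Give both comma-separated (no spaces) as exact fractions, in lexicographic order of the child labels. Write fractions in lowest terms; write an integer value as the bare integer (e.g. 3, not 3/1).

87/16,31/16

iteration 1: select B,Z (d=10, Q=-387); attach at lengths (13/12, 107/12); label the merged cluster BZ
  updated: d(BZ,F)=59/2, d(BZ,K)=79/2, d(BZ,L)=77/2, d(BZ,O)=77/2, d(BZ,P)=29/2, d(BZ,Y)=23
iteration 2: select K,O (d=4, Q=-239); attach at lengths (4, 0); label the merged cluster KO
  updated: d(BZ,KO)=37, d(F,KO)=27/2, d(KO,L)=24, d(KO,P)=24, d(KO,Y)=17
iteration 3: select BZ,Y (d=23, Q=-361/2); attach at lengths (209/16, 159/16); label the merged cluster BYZ
  updated: d(BYZ,F)=67/4, d(BYZ,KO)=31/2, d(BYZ,L)=97/4, d(BYZ,P)=43/4
iteration 4: select BYZ,KO (d=31/2, Q=-391/4); attach at lengths (49/8, 75/8); label the merged cluster BKOYZ
  updated: d(BKOYZ,F)=59/8, d(BKOYZ,L)=131/8, d(BKOYZ,P)=77/8
iteration 5: select BKOYZ,F (d=59/8, Q=-45); attach at lengths (87/16, 31/16); label the merged cluster BFKOYZ
  updated: d(BFKOYZ,L)=12, d(BFKOYZ,P)=25/8
iteration 6: select BFKOYZ,L (d=12, Q=-225/8); attach at lengths (17/16, 175/16); label the merged cluster BFKLOYZ
  updated: d(BFKLOYZ,P)=33/16
iteration 7: select BFKLOYZ,P (d=33/16); attach at lengths (33/32, 33/32); label the merged cluster BFKLOPYZ
final tree: ((((((B:13/12,Z:107/12):209/16,Y:159/16):49/8,(K:4,O:0):75/8):87/16,F:31/16):17/16,L:175/16):33/32,P:33/32)
total length: 1183/16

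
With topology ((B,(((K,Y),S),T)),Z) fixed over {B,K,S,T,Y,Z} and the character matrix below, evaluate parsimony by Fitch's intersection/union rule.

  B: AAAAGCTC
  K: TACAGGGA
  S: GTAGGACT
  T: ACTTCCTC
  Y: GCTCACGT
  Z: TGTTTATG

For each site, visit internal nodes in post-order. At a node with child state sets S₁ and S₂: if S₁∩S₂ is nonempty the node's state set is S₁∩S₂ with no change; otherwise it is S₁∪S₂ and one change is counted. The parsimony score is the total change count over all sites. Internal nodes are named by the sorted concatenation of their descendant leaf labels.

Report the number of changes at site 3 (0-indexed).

4

[col 0] KY: children K:{T}, Y:{G} ∪→ {G,T}; cost 1
[col 0] KSY: children KY:{G,T}, S:{G} ∩→ {G}; cost 0
[col 0] KSTY: children KSY:{G}, T:{A} ∪→ {A,G}; cost 1
[col 0] BKSTY: children B:{A}, KSTY:{A,G} ∩→ {A}; cost 0
[col 0] BKSTYZ: children BKSTY:{A}, Z:{T} ∪→ {A,T}; cost 1
[col 1] KY: children K:{A}, Y:{C} ∪→ {A,C}; cost 1
[col 1] KSY: children KY:{A,C}, S:{T} ∪→ {A,C,T}; cost 1
[col 1] KSTY: children KSY:{A,C,T}, T:{C} ∩→ {C}; cost 0
[col 1] BKSTY: children B:{A}, KSTY:{C} ∪→ {A,C}; cost 1
[col 1] BKSTYZ: children BKSTY:{A,C}, Z:{G} ∪→ {A,C,G}; cost 1
[col 2] KY: children K:{C}, Y:{T} ∪→ {C,T}; cost 1
[col 2] KSY: children KY:{C,T}, S:{A} ∪→ {A,C,T}; cost 1
[col 2] KSTY: children KSY:{A,C,T}, T:{T} ∩→ {T}; cost 0
[col 2] BKSTY: children B:{A}, KSTY:{T} ∪→ {A,T}; cost 1
[col 2] BKSTYZ: children BKSTY:{A,T}, Z:{T} ∩→ {T}; cost 0
[col 3] KY: children K:{A}, Y:{C} ∪→ {A,C}; cost 1
[col 3] KSY: children KY:{A,C}, S:{G} ∪→ {A,C,G}; cost 1
[col 3] KSTY: children KSY:{A,C,G}, T:{T} ∪→ {A,C,G,T}; cost 1
[col 3] BKSTY: children B:{A}, KSTY:{A,C,G,T} ∩→ {A}; cost 0
[col 3] BKSTYZ: children BKSTY:{A}, Z:{T} ∪→ {A,T}; cost 1
[col 4] KY: children K:{G}, Y:{A} ∪→ {A,G}; cost 1
[col 4] KSY: children KY:{A,G}, S:{G} ∩→ {G}; cost 0
[col 4] KSTY: children KSY:{G}, T:{C} ∪→ {C,G}; cost 1
[col 4] BKSTY: children B:{G}, KSTY:{C,G} ∩→ {G}; cost 0
[col 4] BKSTYZ: children BKSTY:{G}, Z:{T} ∪→ {G,T}; cost 1
[col 5] KY: children K:{G}, Y:{C} ∪→ {C,G}; cost 1
[col 5] KSY: children KY:{C,G}, S:{A} ∪→ {A,C,G}; cost 1
[col 5] KSTY: children KSY:{A,C,G}, T:{C} ∩→ {C}; cost 0
[col 5] BKSTY: children B:{C}, KSTY:{C} ∩→ {C}; cost 0
[col 5] BKSTYZ: children BKSTY:{C}, Z:{A} ∪→ {A,C}; cost 1
[col 6] KY: children K:{G}, Y:{G} ∩→ {G}; cost 0
[col 6] KSY: children KY:{G}, S:{C} ∪→ {C,G}; cost 1
[col 6] KSTY: children KSY:{C,G}, T:{T} ∪→ {C,G,T}; cost 1
[col 6] BKSTY: children B:{T}, KSTY:{C,G,T} ∩→ {T}; cost 0
[col 6] BKSTYZ: children BKSTY:{T}, Z:{T} ∩→ {T}; cost 0
[col 7] KY: children K:{A}, Y:{T} ∪→ {A,T}; cost 1
[col 7] KSY: children KY:{A,T}, S:{T} ∩→ {T}; cost 0
[col 7] KSTY: children KSY:{T}, T:{C} ∪→ {C,T}; cost 1
[col 7] BKSTY: children B:{C}, KSTY:{C,T} ∩→ {C}; cost 0
[col 7] BKSTYZ: children BKSTY:{C}, Z:{G} ∪→ {C,G}; cost 1
per-site changes: [3, 4, 3, 4, 3, 3, 2, 3]; total = 25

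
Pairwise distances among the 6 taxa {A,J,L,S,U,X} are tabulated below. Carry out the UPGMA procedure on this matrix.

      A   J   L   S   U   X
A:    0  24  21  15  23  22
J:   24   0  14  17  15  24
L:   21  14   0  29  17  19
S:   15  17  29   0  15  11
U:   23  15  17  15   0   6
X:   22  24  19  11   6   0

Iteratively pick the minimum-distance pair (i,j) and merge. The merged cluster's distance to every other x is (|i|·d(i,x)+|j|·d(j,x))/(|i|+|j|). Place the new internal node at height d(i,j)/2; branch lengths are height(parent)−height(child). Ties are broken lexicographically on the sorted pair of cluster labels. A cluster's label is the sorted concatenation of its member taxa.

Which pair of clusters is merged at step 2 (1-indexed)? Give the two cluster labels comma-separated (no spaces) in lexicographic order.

S,UX

step 1: merge (U,X) at d=6; branch lengths U→3, X→3; new cluster UX
  updated: d(A,UX)=45/2, d(J,UX)=39/2, d(L,UX)=18, d(S,UX)=13
step 2: merge (S,UX) at d=13; branch lengths S→13/2, UX→7/2; new cluster SUX
  updated: d(A,SUX)=20, d(J,SUX)=56/3, d(L,SUX)=65/3
step 3: merge (J,L) at d=14; branch lengths J→7, L→7; new cluster JL
  updated: d(A,JL)=45/2, d(JL,SUX)=121/6
step 4: merge (A,SUX) at d=20; branch lengths A→10, SUX→7/2; new cluster ASUX
  updated: d(ASUX,JL)=83/4
step 5: merge (ASUX,JL) at d=83/4; branch lengths ASUX→3/8, JL→27/8; new cluster AJLSUX
final tree: ((A:10,(S:13/2,(U:3,X:3):7/2):7/2):3/8,(J:7,L:7):27/8)
total length: 189/4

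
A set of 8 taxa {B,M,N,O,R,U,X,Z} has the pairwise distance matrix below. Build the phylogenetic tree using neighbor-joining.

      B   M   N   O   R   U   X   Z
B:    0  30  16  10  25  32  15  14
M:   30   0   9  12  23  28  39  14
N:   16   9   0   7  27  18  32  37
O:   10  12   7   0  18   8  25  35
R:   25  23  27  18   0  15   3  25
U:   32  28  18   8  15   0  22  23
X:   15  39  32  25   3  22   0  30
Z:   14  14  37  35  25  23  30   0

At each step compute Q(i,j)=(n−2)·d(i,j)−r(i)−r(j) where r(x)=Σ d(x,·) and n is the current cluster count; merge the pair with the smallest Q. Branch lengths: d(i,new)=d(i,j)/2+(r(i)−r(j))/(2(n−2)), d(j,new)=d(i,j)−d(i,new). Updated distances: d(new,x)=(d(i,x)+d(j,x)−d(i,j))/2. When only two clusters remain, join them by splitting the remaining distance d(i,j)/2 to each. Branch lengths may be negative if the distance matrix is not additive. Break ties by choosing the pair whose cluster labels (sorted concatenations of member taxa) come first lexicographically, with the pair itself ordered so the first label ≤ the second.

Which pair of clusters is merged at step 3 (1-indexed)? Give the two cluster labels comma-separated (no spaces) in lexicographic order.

step 1: merge (R,X) at d=3, Q=-284; branch lengths R→-1, X→4; new cluster RX
  updated: d(B,RX)=37/2, d(M,RX)=59/2, d(N,RX)=28, d(O,RX)=20, d(RX,U)=17, d(RX,Z)=26
step 2: merge (M,Z) at d=14, Q=-403/2; branch lengths M→87/20, Z→193/20; new cluster MZ
  updated: d(B,MZ)=15, d(MZ,N)=16, d(MZ,O)=33/2, d(MZ,RX)=83/4, d(MZ,U)=37/2
step 3: merge (RX,U) at d=17, Q=-519/4; branch lengths RX→315/32, U→229/32; new cluster RUX
  updated: d(B,RUX)=67/4, d(MZ,RUX)=89/8, d(N,RUX)=29/2, d(O,RUX)=11/2
step 4: merge (MZ,RUX) at d=89/8, Q=-585/8; branch lengths MZ→353/48, RUX→181/48; new cluster MRUXZ
  updated: d(B,MRUXZ)=165/16, d(MRUXZ,N)=155/16, d(MRUXZ,O)=87/16
step 5: merge (B,MRUXZ) at d=165/16, Q=-329/8; branch lengths B→63/8, MRUXZ→39/16; new cluster BMRUXZ
  updated: d(BMRUXZ,N)=123/16, d(BMRUXZ,O)=41/16
step 6: merge (BMRUXZ,N) at d=123/16, Q=-69/4; branch lengths BMRUXZ→13/8, N→97/16; new cluster BMNRUXZ
  updated: d(BMNRUXZ,O)=15/16
step 7: merge (BMNRUXZ,O) at d=15/16; branch lengths BMNRUXZ→15/32, O→15/32; new cluster BMNORUXZ
final tree: (((B:63/8,((M:87/20,Z:193/20):353/48,((R:-1,X:4):315/32,U:229/32):181/48):39/16):13/8,N:97/16):15/32,O:15/32)
total length: 1025/16

RX,U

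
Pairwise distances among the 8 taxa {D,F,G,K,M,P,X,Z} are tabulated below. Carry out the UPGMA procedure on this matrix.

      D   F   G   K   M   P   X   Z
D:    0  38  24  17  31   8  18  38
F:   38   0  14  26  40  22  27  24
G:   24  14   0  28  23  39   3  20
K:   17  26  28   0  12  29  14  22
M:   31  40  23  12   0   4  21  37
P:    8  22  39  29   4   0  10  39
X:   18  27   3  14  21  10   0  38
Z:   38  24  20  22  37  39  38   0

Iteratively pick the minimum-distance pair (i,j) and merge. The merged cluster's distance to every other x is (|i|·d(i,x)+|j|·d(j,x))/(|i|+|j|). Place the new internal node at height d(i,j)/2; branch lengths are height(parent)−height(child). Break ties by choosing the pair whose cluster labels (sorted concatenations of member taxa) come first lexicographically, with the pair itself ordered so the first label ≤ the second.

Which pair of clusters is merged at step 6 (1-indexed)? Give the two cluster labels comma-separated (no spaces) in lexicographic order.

iteration 1: select G,X (d=3); attach at lengths (3/2, 3/2); label the merged cluster GX
  updated: d(D,GX)=21, d(F,GX)=41/2, d(GX,K)=21, d(GX,M)=22, d(GX,P)=49/2, d(GX,Z)=29
iteration 2: select M,P (d=4); attach at lengths (2, 2); label the merged cluster MP
  updated: d(D,MP)=39/2, d(F,MP)=31, d(GX,MP)=93/4, d(K,MP)=41/2, d(MP,Z)=38
iteration 3: select D,K (d=17); attach at lengths (17/2, 17/2); label the merged cluster DK
  updated: d(DK,F)=32, d(DK,GX)=21, d(DK,MP)=20, d(DK,Z)=30
iteration 4: select DK,MP (d=20); attach at lengths (3/2, 8); label the merged cluster DKMP
  updated: d(DKMP,F)=63/2, d(DKMP,GX)=177/8, d(DKMP,Z)=34
iteration 5: select F,GX (d=41/2); attach at lengths (41/4, 35/4); label the merged cluster FGX
  updated: d(DKMP,FGX)=101/4, d(FGX,Z)=82/3
iteration 6: select DKMP,FGX (d=101/4); attach at lengths (21/8, 19/8); label the merged cluster DFGKMPX
  updated: d(DFGKMPX,Z)=218/7
iteration 7: select DFGKMPX,Z (d=218/7); attach at lengths (165/56, 109/7); label the merged cluster DFGKMPXZ
final tree: ((((D:17/2,K:17/2):3/2,(M:2,P:2):8):21/8,(F:41/4,(G:3/2,X:3/2):35/4):19/8):165/56,Z:109/7)
total length: 4257/56

DKMP,FGX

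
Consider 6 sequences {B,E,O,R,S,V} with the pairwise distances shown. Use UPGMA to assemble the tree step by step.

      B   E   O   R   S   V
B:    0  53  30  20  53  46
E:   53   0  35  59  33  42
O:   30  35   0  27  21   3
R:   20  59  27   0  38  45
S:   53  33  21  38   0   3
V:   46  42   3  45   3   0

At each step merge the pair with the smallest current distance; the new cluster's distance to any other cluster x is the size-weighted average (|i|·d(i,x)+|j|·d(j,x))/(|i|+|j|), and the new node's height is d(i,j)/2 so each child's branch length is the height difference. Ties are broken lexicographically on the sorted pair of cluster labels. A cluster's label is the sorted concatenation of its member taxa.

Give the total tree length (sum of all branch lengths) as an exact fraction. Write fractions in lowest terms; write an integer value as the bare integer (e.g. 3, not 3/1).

step 1: merge (O,V) at d=3; branch lengths O→3/2, V→3/2; new cluster OV
  updated: d(B,OV)=38, d(E,OV)=77/2, d(OV,R)=36, d(OV,S)=12
step 2: merge (OV,S) at d=12; branch lengths OV→9/2, S→6; new cluster OSV
  updated: d(B,OSV)=43, d(E,OSV)=110/3, d(OSV,R)=110/3
step 3: merge (B,R) at d=20; branch lengths B→10, R→10; new cluster BR
  updated: d(BR,E)=56, d(BR,OSV)=239/6
step 4: merge (E,OSV) at d=110/3; branch lengths E→55/3, OSV→37/3; new cluster EOSV
  updated: d(BR,EOSV)=351/8
step 5: merge (BR,EOSV) at d=351/8; branch lengths BR→191/16, EOSV→173/48; new cluster BEORSV
final tree: ((B:10,R:10):191/16,(E:55/3,((O:3/2,V:3/2):9/2,S:6):37/3):173/48)
total length: 1913/24

1913/24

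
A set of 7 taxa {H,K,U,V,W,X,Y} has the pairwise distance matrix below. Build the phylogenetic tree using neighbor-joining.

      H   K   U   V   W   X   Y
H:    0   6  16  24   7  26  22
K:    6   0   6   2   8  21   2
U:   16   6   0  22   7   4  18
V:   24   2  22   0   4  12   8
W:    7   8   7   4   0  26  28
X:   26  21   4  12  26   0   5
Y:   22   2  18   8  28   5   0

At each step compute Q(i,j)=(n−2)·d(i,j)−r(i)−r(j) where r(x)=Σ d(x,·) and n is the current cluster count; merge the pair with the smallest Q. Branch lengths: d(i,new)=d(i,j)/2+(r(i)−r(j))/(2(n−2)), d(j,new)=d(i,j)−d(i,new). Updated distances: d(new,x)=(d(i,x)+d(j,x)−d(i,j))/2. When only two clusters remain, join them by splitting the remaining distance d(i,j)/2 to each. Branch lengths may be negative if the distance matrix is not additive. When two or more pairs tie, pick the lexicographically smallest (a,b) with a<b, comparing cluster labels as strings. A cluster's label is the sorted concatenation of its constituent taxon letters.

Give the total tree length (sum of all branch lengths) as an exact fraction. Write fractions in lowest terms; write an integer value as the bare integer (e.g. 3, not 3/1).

1. join X+Y (d=5, Q=-152) ⇒ XY; edges |X|=18/5, |Y|=7/5
  updated: d(H,XY)=43/2, d(K,XY)=9, d(U,XY)=17/2, d(V,XY)=15/2, d(W,XY)=49/2
2. join V+XY (d=15/2, Q=-201/2) ⇒ VXY; edges |V|=37/16, |XY|=83/16
  updated: d(H,VXY)=19, d(K,VXY)=7/4, d(U,VXY)=23/2, d(VXY,W)=21/2
3. join H+W (d=7, Q=-119/2) ⇒ HW; edges |H|=73/12, |W|=11/12
  updated: d(HW,K)=7/2, d(HW,U)=8, d(HW,VXY)=45/4
4. join HW+U (d=8, Q=-129/4) ⇒ HUW; edges |HW|=53/16, |U|=75/16
  updated: d(HUW,K)=3/4, d(HUW,VXY)=59/8
5. join HUW+K (d=3/4, Q=-79/8) ⇒ HKUW; edges |HUW|=51/16, |K|=-39/16
  updated: d(HKUW,VXY)=67/16
6. join HKUW+VXY (d=67/16) ⇒ HKUVWXY; edges |HKUW|=67/32, |VXY|=67/32
final tree: ((((H:73/12,W:11/12):53/16,U:75/16):51/16,K:-39/16):67/32,(V:37/16,(X:18/5,Y:7/5):83/16):67/32)
total length: 519/16

519/16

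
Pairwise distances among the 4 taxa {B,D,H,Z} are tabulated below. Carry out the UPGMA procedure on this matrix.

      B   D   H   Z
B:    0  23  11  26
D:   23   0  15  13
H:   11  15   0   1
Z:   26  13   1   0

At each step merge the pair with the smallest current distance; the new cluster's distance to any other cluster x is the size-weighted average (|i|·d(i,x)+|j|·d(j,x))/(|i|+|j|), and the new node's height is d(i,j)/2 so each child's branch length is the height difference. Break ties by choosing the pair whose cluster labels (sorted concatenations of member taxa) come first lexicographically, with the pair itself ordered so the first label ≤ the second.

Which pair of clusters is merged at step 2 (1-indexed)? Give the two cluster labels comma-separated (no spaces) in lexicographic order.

D,HZ

iteration 1: select H,Z (d=1); attach at lengths (1/2, 1/2); label the merged cluster HZ
  updated: d(B,HZ)=37/2, d(D,HZ)=14
iteration 2: select D,HZ (d=14); attach at lengths (7, 13/2); label the merged cluster DHZ
  updated: d(B,DHZ)=20
iteration 3: select B,DHZ (d=20); attach at lengths (10, 3); label the merged cluster BDHZ
final tree: (B:10,(D:7,(H:1/2,Z:1/2):13/2):3)
total length: 55/2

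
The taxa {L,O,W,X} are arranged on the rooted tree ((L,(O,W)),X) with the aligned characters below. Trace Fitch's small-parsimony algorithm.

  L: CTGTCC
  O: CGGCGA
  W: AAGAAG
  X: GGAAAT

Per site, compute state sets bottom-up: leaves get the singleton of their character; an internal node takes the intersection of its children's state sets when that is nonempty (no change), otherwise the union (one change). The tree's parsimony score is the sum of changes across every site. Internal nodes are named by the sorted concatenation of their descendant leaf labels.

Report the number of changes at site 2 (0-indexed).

1

[col 0] OW: children O:{C}, W:{A} ∪→ {A,C}; cost 1
[col 0] LOW: children L:{C}, OW:{A,C} ∩→ {C}; cost 0
[col 0] LOWX: children LOW:{C}, X:{G} ∪→ {C,G}; cost 1
[col 1] OW: children O:{G}, W:{A} ∪→ {A,G}; cost 1
[col 1] LOW: children L:{T}, OW:{A,G} ∪→ {A,G,T}; cost 1
[col 1] LOWX: children LOW:{A,G,T}, X:{G} ∩→ {G}; cost 0
[col 2] OW: children O:{G}, W:{G} ∩→ {G}; cost 0
[col 2] LOW: children L:{G}, OW:{G} ∩→ {G}; cost 0
[col 2] LOWX: children LOW:{G}, X:{A} ∪→ {A,G}; cost 1
[col 3] OW: children O:{C}, W:{A} ∪→ {A,C}; cost 1
[col 3] LOW: children L:{T}, OW:{A,C} ∪→ {A,C,T}; cost 1
[col 3] LOWX: children LOW:{A,C,T}, X:{A} ∩→ {A}; cost 0
[col 4] OW: children O:{G}, W:{A} ∪→ {A,G}; cost 1
[col 4] LOW: children L:{C}, OW:{A,G} ∪→ {A,C,G}; cost 1
[col 4] LOWX: children LOW:{A,C,G}, X:{A} ∩→ {A}; cost 0
[col 5] OW: children O:{A}, W:{G} ∪→ {A,G}; cost 1
[col 5] LOW: children L:{C}, OW:{A,G} ∪→ {A,C,G}; cost 1
[col 5] LOWX: children LOW:{A,C,G}, X:{T} ∪→ {A,C,G,T}; cost 1
per-site changes: [2, 2, 1, 2, 2, 3]; total = 12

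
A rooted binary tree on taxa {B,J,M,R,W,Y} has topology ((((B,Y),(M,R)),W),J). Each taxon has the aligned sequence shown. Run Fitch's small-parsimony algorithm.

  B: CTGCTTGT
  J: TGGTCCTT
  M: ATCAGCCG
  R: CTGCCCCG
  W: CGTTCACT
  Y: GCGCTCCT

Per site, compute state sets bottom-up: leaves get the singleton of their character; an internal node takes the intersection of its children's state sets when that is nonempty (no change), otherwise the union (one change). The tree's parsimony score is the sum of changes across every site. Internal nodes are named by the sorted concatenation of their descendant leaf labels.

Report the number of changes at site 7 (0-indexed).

1

site 0, node BY: B={C} ∪ Y={G} → {C,G} (+1)
site 0, node MR: M={A} ∪ R={C} → {A,C} (+1)
site 0, node BMRY: BY={C,G} ∩ MR={A,C} → {C} (+0)
site 0, node BMRWY: BMRY={C} ∩ W={C} → {C} (+0)
site 0, node BJMRWY: BMRWY={C} ∪ J={T} → {C,T} (+1)
site 1, node BY: B={T} ∪ Y={C} → {C,T} (+1)
site 1, node MR: M={T} ∩ R={T} → {T} (+0)
site 1, node BMRY: BY={C,T} ∩ MR={T} → {T} (+0)
site 1, node BMRWY: BMRY={T} ∪ W={G} → {G,T} (+1)
site 1, node BJMRWY: BMRWY={G,T} ∩ J={G} → {G} (+0)
site 2, node BY: B={G} ∩ Y={G} → {G} (+0)
site 2, node MR: M={C} ∪ R={G} → {C,G} (+1)
site 2, node BMRY: BY={G} ∩ MR={C,G} → {G} (+0)
site 2, node BMRWY: BMRY={G} ∪ W={T} → {G,T} (+1)
site 2, node BJMRWY: BMRWY={G,T} ∩ J={G} → {G} (+0)
site 3, node BY: B={C} ∩ Y={C} → {C} (+0)
site 3, node MR: M={A} ∪ R={C} → {A,C} (+1)
site 3, node BMRY: BY={C} ∩ MR={A,C} → {C} (+0)
site 3, node BMRWY: BMRY={C} ∪ W={T} → {C,T} (+1)
site 3, node BJMRWY: BMRWY={C,T} ∩ J={T} → {T} (+0)
site 4, node BY: B={T} ∩ Y={T} → {T} (+0)
site 4, node MR: M={G} ∪ R={C} → {C,G} (+1)
site 4, node BMRY: BY={T} ∪ MR={C,G} → {C,G,T} (+1)
site 4, node BMRWY: BMRY={C,G,T} ∩ W={C} → {C} (+0)
site 4, node BJMRWY: BMRWY={C} ∩ J={C} → {C} (+0)
site 5, node BY: B={T} ∪ Y={C} → {C,T} (+1)
site 5, node MR: M={C} ∩ R={C} → {C} (+0)
site 5, node BMRY: BY={C,T} ∩ MR={C} → {C} (+0)
site 5, node BMRWY: BMRY={C} ∪ W={A} → {A,C} (+1)
site 5, node BJMRWY: BMRWY={A,C} ∩ J={C} → {C} (+0)
site 6, node BY: B={G} ∪ Y={C} → {C,G} (+1)
site 6, node MR: M={C} ∩ R={C} → {C} (+0)
site 6, node BMRY: BY={C,G} ∩ MR={C} → {C} (+0)
site 6, node BMRWY: BMRY={C} ∩ W={C} → {C} (+0)
site 6, node BJMRWY: BMRWY={C} ∪ J={T} → {C,T} (+1)
site 7, node BY: B={T} ∩ Y={T} → {T} (+0)
site 7, node MR: M={G} ∩ R={G} → {G} (+0)
site 7, node BMRY: BY={T} ∪ MR={G} → {G,T} (+1)
site 7, node BMRWY: BMRY={G,T} ∩ W={T} → {T} (+0)
site 7, node BJMRWY: BMRWY={T} ∩ J={T} → {T} (+0)
per-site changes: [3, 2, 2, 2, 2, 2, 2, 1]; total = 16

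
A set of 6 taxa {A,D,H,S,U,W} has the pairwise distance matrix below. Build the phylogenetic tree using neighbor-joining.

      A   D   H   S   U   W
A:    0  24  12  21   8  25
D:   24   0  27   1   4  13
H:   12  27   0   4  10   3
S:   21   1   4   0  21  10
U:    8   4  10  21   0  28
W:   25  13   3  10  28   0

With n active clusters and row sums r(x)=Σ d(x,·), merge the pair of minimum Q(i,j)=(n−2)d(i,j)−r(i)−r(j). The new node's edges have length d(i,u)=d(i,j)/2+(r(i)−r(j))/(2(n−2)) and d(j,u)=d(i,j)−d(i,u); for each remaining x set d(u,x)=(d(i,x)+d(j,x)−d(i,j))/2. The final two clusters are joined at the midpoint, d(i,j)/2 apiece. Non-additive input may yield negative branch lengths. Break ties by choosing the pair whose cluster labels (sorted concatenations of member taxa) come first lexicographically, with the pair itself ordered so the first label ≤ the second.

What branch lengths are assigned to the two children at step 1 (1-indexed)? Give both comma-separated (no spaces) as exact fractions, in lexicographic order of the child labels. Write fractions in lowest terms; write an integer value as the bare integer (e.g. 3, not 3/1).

51/8,13/8

iteration 1: select A,U (d=8, Q=-129); attach at lengths (51/8, 13/8); label the merged cluster AU
  updated: d(AU,D)=10, d(AU,H)=7, d(AU,S)=17, d(AU,W)=45/2
iteration 2: select H,W (d=3, Q=-161/2); attach at lengths (1/4, 11/4); label the merged cluster HW
  updated: d(AU,HW)=53/4, d(D,HW)=37/2, d(HW,S)=11/2
iteration 3: select AU,HW (d=53/4, Q=-51); attach at lengths (59/8, 47/8); label the merged cluster AHUW
  updated: d(AHUW,D)=61/8, d(AHUW,S)=37/8
iteration 4: select AHUW,D (d=61/8, Q=-53/4); attach at lengths (45/8, 2); label the merged cluster ADHUW
  updated: d(ADHUW,S)=-1
iteration 5: select ADHUW,S (d=-1); attach at lengths (-1/2, -1/2); label the merged cluster ADHSUW
final tree: ((((A:51/8,U:13/8):59/8,(H:1/4,W:11/4):47/8):45/8,D:2):-1/2,S:-1/2)
total length: 247/8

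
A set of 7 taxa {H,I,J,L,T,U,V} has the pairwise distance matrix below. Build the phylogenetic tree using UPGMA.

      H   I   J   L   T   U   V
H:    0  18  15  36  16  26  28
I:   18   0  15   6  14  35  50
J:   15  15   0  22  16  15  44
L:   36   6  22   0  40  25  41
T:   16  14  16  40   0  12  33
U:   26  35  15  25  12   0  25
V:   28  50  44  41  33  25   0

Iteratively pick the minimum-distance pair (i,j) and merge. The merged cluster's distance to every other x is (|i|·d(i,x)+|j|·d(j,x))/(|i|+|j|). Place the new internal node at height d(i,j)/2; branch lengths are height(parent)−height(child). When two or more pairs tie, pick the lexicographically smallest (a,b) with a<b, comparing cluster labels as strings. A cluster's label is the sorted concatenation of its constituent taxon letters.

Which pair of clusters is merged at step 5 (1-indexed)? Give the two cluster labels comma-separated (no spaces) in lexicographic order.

HJTU,IL

iteration 1: select I,L (d=6); attach at lengths (3, 3); label the merged cluster IL
  updated: d(H,IL)=27, d(IL,J)=37/2, d(IL,T)=27, d(IL,U)=30, d(IL,V)=91/2
iteration 2: select T,U (d=12); attach at lengths (6, 6); label the merged cluster TU
  updated: d(H,TU)=21, d(IL,TU)=57/2, d(J,TU)=31/2, d(TU,V)=29
iteration 3: select H,J (d=15); attach at lengths (15/2, 15/2); label the merged cluster HJ
  updated: d(HJ,IL)=91/4, d(HJ,TU)=73/4, d(HJ,V)=36
iteration 4: select HJ,TU (d=73/4); attach at lengths (13/8, 25/8); label the merged cluster HJTU
  updated: d(HJTU,IL)=205/8, d(HJTU,V)=65/2
iteration 5: select HJTU,IL (d=205/8); attach at lengths (59/16, 157/16); label the merged cluster HIJLTU
  updated: d(HIJLTU,V)=221/6
iteration 6: select HIJLTU,V (d=221/6); attach at lengths (269/48, 221/12); label the merged cluster HIJLTUV
final tree: ((((H:15/2,J:15/2):13/8,(T:6,U:6):25/8):59/16,(I:3,L:3):157/16):269/48,V:221/12)
total length: 3613/48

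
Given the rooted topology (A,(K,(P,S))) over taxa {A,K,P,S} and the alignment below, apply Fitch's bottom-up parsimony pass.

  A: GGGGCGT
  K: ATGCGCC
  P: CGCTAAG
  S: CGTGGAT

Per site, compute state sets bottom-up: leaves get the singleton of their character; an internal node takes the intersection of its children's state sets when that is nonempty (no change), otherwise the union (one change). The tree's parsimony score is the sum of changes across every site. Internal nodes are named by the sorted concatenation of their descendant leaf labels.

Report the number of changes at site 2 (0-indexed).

PS@0: {C} ∩ {C} = {C} (intersection, +0)
KPS@0: {A} ∪ {C} = {A,C} (union, +1)
AKPS@0: {G} ∪ {A,C} = {A,C,G} (union, +1)
PS@1: {G} ∩ {G} = {G} (intersection, +0)
KPS@1: {T} ∪ {G} = {G,T} (union, +1)
AKPS@1: {G} ∩ {G,T} = {G} (intersection, +0)
PS@2: {C} ∪ {T} = {C,T} (union, +1)
KPS@2: {G} ∪ {C,T} = {C,G,T} (union, +1)
AKPS@2: {G} ∩ {C,G,T} = {G} (intersection, +0)
PS@3: {T} ∪ {G} = {G,T} (union, +1)
KPS@3: {C} ∪ {G,T} = {C,G,T} (union, +1)
AKPS@3: {G} ∩ {C,G,T} = {G} (intersection, +0)
PS@4: {A} ∪ {G} = {A,G} (union, +1)
KPS@4: {G} ∩ {A,G} = {G} (intersection, +0)
AKPS@4: {C} ∪ {G} = {C,G} (union, +1)
PS@5: {A} ∩ {A} = {A} (intersection, +0)
KPS@5: {C} ∪ {A} = {A,C} (union, +1)
AKPS@5: {G} ∪ {A,C} = {A,C,G} (union, +1)
PS@6: {G} ∪ {T} = {G,T} (union, +1)
KPS@6: {C} ∪ {G,T} = {C,G,T} (union, +1)
AKPS@6: {T} ∩ {C,G,T} = {T} (intersection, +0)
per-site changes: [2, 1, 2, 2, 2, 2, 2]; total = 13

2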